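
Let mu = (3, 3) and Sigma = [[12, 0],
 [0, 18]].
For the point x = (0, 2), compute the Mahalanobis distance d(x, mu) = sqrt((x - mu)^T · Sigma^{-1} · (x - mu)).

Step 1 — centre the observation: (x - mu) = (-3, -1).

Step 2 — invert Sigma. det(Sigma) = 12·18 - (0)² = 216.
  Sigma^{-1} = (1/det) · [[d, -b], [-b, a]] = [[0.0833, 0],
 [0, 0.0556]].

Step 3 — form the quadratic (x - mu)^T · Sigma^{-1} · (x - mu):
  Sigma^{-1} · (x - mu) = (-0.25, -0.0556).
  (x - mu)^T · [Sigma^{-1} · (x - mu)] = (-3)·(-0.25) + (-1)·(-0.0556) = 0.8056.

Step 4 — take square root: d = √(0.8056) ≈ 0.8975.

d(x, mu) = √(0.8056) ≈ 0.8975


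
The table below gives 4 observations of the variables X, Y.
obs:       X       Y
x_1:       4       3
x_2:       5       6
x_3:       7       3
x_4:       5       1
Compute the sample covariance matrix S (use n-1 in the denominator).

Step 1 — column means:
  mean(X) = (4 + 5 + 7 + 5) / 4 = 21/4 = 5.25
  mean(Y) = (3 + 6 + 3 + 1) / 4 = 13/4 = 3.25

Step 2 — sample covariance S[i,j] = (1/(n-1)) · Σ_k (x_{k,i} - mean_i) · (x_{k,j} - mean_j), with n-1 = 3.
  S[X,X] = ((-1.25)·(-1.25) + (-0.25)·(-0.25) + (1.75)·(1.75) + (-0.25)·(-0.25)) / 3 = 4.75/3 = 1.5833
  S[X,Y] = ((-1.25)·(-0.25) + (-0.25)·(2.75) + (1.75)·(-0.25) + (-0.25)·(-2.25)) / 3 = -0.25/3 = -0.0833
  S[Y,Y] = ((-0.25)·(-0.25) + (2.75)·(2.75) + (-0.25)·(-0.25) + (-2.25)·(-2.25)) / 3 = 12.75/3 = 4.25

S is symmetric (S[j,i] = S[i,j]). Assembling:

S = [[1.5833, -0.0833],
 [-0.0833, 4.25]]


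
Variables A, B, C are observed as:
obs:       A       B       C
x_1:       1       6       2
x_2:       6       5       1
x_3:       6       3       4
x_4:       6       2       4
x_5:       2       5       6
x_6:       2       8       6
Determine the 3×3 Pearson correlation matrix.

Step 1 — column means:
  mean(A) = (1 + 6 + 6 + 6 + 2 + 2) / 6 = 23/6 = 3.8333
  mean(B) = (6 + 5 + 3 + 2 + 5 + 8) / 6 = 29/6 = 4.8333
  mean(C) = (2 + 1 + 4 + 4 + 6 + 6) / 6 = 23/6 = 3.8333

Step 2 — sample variances and covariances s[i,j] = (1/(n-1)) · Σ_k (x_{k,i} - mean_i) · (x_{k,j} - mean_j), with n-1 = 5:
  s[A,A] = ((-2.8333)·(-2.8333) + (2.1667)·(2.1667) + (2.1667)·(2.1667) + (2.1667)·(2.1667) + (-1.8333)·(-1.8333) + (-1.8333)·(-1.8333)) / 5 = 28.8333/5 = 5.7667
  s[A,B] = ((-2.8333)·(1.1667) + (2.1667)·(0.1667) + (2.1667)·(-1.8333) + (2.1667)·(-2.8333) + (-1.8333)·(0.1667) + (-1.8333)·(3.1667)) / 5 = -19.1667/5 = -3.8333
  s[A,C] = ((-2.8333)·(-1.8333) + (2.1667)·(-2.8333) + (2.1667)·(0.1667) + (2.1667)·(0.1667) + (-1.8333)·(2.1667) + (-1.8333)·(2.1667)) / 5 = -8.1667/5 = -1.6333
  s[B,B] = ((1.1667)·(1.1667) + (0.1667)·(0.1667) + (-1.8333)·(-1.8333) + (-2.8333)·(-2.8333) + (0.1667)·(0.1667) + (3.1667)·(3.1667)) / 5 = 22.8333/5 = 4.5667
  s[B,C] = ((1.1667)·(-1.8333) + (0.1667)·(-2.8333) + (-1.8333)·(0.1667) + (-2.8333)·(0.1667) + (0.1667)·(2.1667) + (3.1667)·(2.1667)) / 5 = 3.8333/5 = 0.7667
  s[C,C] = ((-1.8333)·(-1.8333) + (-2.8333)·(-2.8333) + (0.1667)·(0.1667) + (0.1667)·(0.1667) + (2.1667)·(2.1667) + (2.1667)·(2.1667)) / 5 = 20.8333/5 = 4.1667
  Sample standard deviations s_i = √(s[i,i]):
  s(A) = √(5.7667) = 2.4014
  s(B) = √(4.5667) = 2.137
  s(C) = √(4.1667) = 2.0412

Step 3 — r_{ij} = s_{ij} / (s_i · s_j):
  r[A,A] = 1 (diagonal).
  r[A,B] = -3.8333 / (2.4014 · 2.137) = -3.8333 / 5.1317 = -0.747
  r[A,C] = -1.6333 / (2.4014 · 2.0412) = -1.6333 / 4.9018 = -0.3332
  r[B,B] = 1 (diagonal).
  r[B,C] = 0.7667 / (2.137 · 2.0412) = 0.7667 / 4.3621 = 0.1758
  r[C,C] = 1 (diagonal).

R is symmetric with unit diagonal. Assembling:

R = [[1, -0.747, -0.3332],
 [-0.747, 1, 0.1758],
 [-0.3332, 0.1758, 1]]


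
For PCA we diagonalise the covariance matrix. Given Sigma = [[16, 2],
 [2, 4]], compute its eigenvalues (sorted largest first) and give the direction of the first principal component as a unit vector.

Step 1 — characteristic polynomial of 2×2 Sigma:
  det(Sigma - λI) = λ² - trace · λ + det = 0.
  trace = 16 + 4 = 20, det = 16·4 - (2)² = 60.
Step 2 — discriminant:
  Δ = trace² - 4·det = 400 - 240 = 160.
Step 3 — eigenvalues:
  λ = (trace ± √Δ)/2 = (20 ± 12.6491)/2,
  λ_1 = 16.3246,  λ_2 = 3.6754.

Step 4 — unit eigenvector for λ_1: solve (Sigma - λ_1 I)v = 0. First row:
  (16 - 16.3246)·v_x + (2)·v_y = 0, i.e. (-0.3246)·v_x + (2)·v_y = 0,
  so v ∝ (b, λ_1 - a) = (2, 0.3246) = u.
  ||u|| = √((2)² + (0.3246)²) = √(4.1053) ≈ 2.0262,
  v_1 = u/||u|| ≈ (0.9871, 0.1602) (||v_1|| = 1).

λ_1 = 16.3246,  λ_2 = 3.6754;  v_1 ≈ (0.9871, 0.1602)


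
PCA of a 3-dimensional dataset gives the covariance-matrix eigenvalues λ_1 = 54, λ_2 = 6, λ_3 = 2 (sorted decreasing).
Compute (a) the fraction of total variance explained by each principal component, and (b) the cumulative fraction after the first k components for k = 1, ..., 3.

Step 1 — total variance = trace(Sigma) = Σ λ_i = 54 + 6 + 2 = 62.

Step 2 — fraction explained by component i = λ_i / Σ λ:
  PC1: 54/62 = 0.871
  PC2: 6/62 = 0.0968
  PC3: 2/62 = 0.0323

Step 3 — cumulative fraction after k components = (λ_1 + ... + λ_k) / Σ λ:
  k = 1: 54/62 = 0.871
  k = 2: (54 + 6)/62 = 60/62 = 0.9677
  k = 3: (54 + 6 + 2)/62 = 62/62 = 1

Summary (fraction, with percent):

explained: PC1 0.871 (87.1%), PC2 0.0968 (9.68%), PC3 0.0323 (3.23%);  cumulative: 0.871, 0.9677, 1


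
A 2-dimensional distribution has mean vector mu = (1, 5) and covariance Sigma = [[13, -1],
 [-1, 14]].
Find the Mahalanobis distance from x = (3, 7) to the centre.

Step 1 — centre the observation: (x - mu) = (2, 2).

Step 2 — invert Sigma. det(Sigma) = 13·14 - (-1)² = 181.
  Sigma^{-1} = (1/det) · [[d, -b], [-b, a]] = [[0.0773, 0.0055],
 [0.0055, 0.0718]].

Step 3 — form the quadratic (x - mu)^T · Sigma^{-1} · (x - mu):
  Sigma^{-1} · (x - mu) = (0.1657, 0.1547).
  (x - mu)^T · [Sigma^{-1} · (x - mu)] = (2)·(0.1657) + (2)·(0.1547) = 0.6409.

Step 4 — take square root: d = √(0.6409) ≈ 0.8006.

d(x, mu) = √(0.6409) ≈ 0.8006


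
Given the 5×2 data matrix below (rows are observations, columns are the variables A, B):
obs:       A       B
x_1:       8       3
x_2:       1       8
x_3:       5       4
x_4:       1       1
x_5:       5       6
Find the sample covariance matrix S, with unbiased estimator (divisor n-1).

Step 1 — column means:
  mean(A) = (8 + 1 + 5 + 1 + 5) / 5 = 20/5 = 4
  mean(B) = (3 + 8 + 4 + 1 + 6) / 5 = 22/5 = 4.4

Step 2 — sample covariance S[i,j] = (1/(n-1)) · Σ_k (x_{k,i} - mean_i) · (x_{k,j} - mean_j), with n-1 = 4.
  S[A,A] = ((4)·(4) + (-3)·(-3) + (1)·(1) + (-3)·(-3) + (1)·(1)) / 4 = 36/4 = 9
  S[A,B] = ((4)·(-1.4) + (-3)·(3.6) + (1)·(-0.4) + (-3)·(-3.4) + (1)·(1.6)) / 4 = -5/4 = -1.25
  S[B,B] = ((-1.4)·(-1.4) + (3.6)·(3.6) + (-0.4)·(-0.4) + (-3.4)·(-3.4) + (1.6)·(1.6)) / 4 = 29.2/4 = 7.3

S is symmetric (S[j,i] = S[i,j]). Assembling:

S = [[9, -1.25],
 [-1.25, 7.3]]


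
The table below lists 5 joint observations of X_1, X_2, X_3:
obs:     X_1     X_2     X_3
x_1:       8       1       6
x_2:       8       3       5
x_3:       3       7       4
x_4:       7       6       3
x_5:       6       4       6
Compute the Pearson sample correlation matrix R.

Step 1 — column means:
  mean(X_1) = (8 + 8 + 3 + 7 + 6) / 5 = 32/5 = 6.4
  mean(X_2) = (1 + 3 + 7 + 6 + 4) / 5 = 21/5 = 4.2
  mean(X_3) = (6 + 5 + 4 + 3 + 6) / 5 = 24/5 = 4.8

Step 2 — sample variances and covariances s[i,j] = (1/(n-1)) · Σ_k (x_{k,i} - mean_i) · (x_{k,j} - mean_j), with n-1 = 4:
  s[X_1,X_1] = ((1.6)·(1.6) + (1.6)·(1.6) + (-3.4)·(-3.4) + (0.6)·(0.6) + (-0.4)·(-0.4)) / 4 = 17.2/4 = 4.3
  s[X_1,X_2] = ((1.6)·(-3.2) + (1.6)·(-1.2) + (-3.4)·(2.8) + (0.6)·(1.8) + (-0.4)·(-0.2)) / 4 = -15.4/4 = -3.85
  s[X_1,X_3] = ((1.6)·(1.2) + (1.6)·(0.2) + (-3.4)·(-0.8) + (0.6)·(-1.8) + (-0.4)·(1.2)) / 4 = 3.4/4 = 0.85
  s[X_2,X_2] = ((-3.2)·(-3.2) + (-1.2)·(-1.2) + (2.8)·(2.8) + (1.8)·(1.8) + (-0.2)·(-0.2)) / 4 = 22.8/4 = 5.7
  s[X_2,X_3] = ((-3.2)·(1.2) + (-1.2)·(0.2) + (2.8)·(-0.8) + (1.8)·(-1.8) + (-0.2)·(1.2)) / 4 = -9.8/4 = -2.45
  s[X_3,X_3] = ((1.2)·(1.2) + (0.2)·(0.2) + (-0.8)·(-0.8) + (-1.8)·(-1.8) + (1.2)·(1.2)) / 4 = 6.8/4 = 1.7
  Sample standard deviations s_i = √(s[i,i]):
  s(X_1) = √(4.3) = 2.0736
  s(X_2) = √(5.7) = 2.3875
  s(X_3) = √(1.7) = 1.3038

Step 3 — r_{ij} = s_{ij} / (s_i · s_j):
  r[X_1,X_1] = 1 (diagonal).
  r[X_1,X_2] = -3.85 / (2.0736 · 2.3875) = -3.85 / 4.9508 = -0.7777
  r[X_1,X_3] = 0.85 / (2.0736 · 1.3038) = 0.85 / 2.7037 = 0.3144
  r[X_2,X_2] = 1 (diagonal).
  r[X_2,X_3] = -2.45 / (2.3875 · 1.3038) = -2.45 / 3.1129 = -0.7871
  r[X_3,X_3] = 1 (diagonal).

R is symmetric with unit diagonal. Assembling:

R = [[1, -0.7777, 0.3144],
 [-0.7777, 1, -0.7871],
 [0.3144, -0.7871, 1]]


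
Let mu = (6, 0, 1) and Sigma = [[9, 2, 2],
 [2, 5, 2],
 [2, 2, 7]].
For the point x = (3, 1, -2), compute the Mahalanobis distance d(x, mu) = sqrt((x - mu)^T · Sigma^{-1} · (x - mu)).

Step 1 — centre the observation: (x - mu) = (-3, 1, -3).

Step 2 — invert Sigma (cofactor / det for 3×3, or solve directly):
  Sigma^{-1} = [[0.1255, -0.0405, -0.0243],
 [-0.0405, 0.2389, -0.0567],
 [-0.0243, -0.0567, 0.166]].

Step 3 — form the quadratic (x - mu)^T · Sigma^{-1} · (x - mu):
  Sigma^{-1} · (x - mu) = (-0.3441, 0.5304, -0.4818).
  (x - mu)^T · [Sigma^{-1} · (x - mu)] = (-3)·(-0.3441) + (1)·(0.5304) + (-3)·(-0.4818) = 3.0081.

Step 4 — take square root: d = √(3.0081) ≈ 1.7344.

d(x, mu) = √(3.0081) ≈ 1.7344


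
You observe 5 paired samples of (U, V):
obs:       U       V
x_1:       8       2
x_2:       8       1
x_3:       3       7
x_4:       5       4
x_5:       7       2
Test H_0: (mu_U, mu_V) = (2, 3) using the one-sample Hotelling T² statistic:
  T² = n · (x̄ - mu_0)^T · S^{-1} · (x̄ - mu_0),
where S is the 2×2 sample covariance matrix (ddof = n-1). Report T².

Step 1 — sample mean vector:
  mean(U) = (8 + 8 + 3 + 5 + 7) / 5 = 31/5 = 6.2
  mean(V) = (2 + 1 + 7 + 4 + 2) / 5 = 16/5 = 3.2
  x̄ = (6.2, 3.2),  deviation x̄ - mu_0 = (6.2, 3.2) - (2, 3) = (4.2, 0.2).

Step 2 — sample covariance matrix, S[i,j] = (1/(n-1)) · Σ_k (x_{k,i} - mean_i) · (x_{k,j} - mean_j), divisor n-1 = 4:
  S[U,U] = ((1.8)·(1.8) + (1.8)·(1.8) + (-3.2)·(-3.2) + (-1.2)·(-1.2) + (0.8)·(0.8)) / 4 = 18.8/4 = 4.7
  S[U,V] = ((1.8)·(-1.2) + (1.8)·(-2.2) + (-3.2)·(3.8) + (-1.2)·(0.8) + (0.8)·(-1.2)) / 4 = -20.2/4 = -5.05
  S[V,V] = ((-1.2)·(-1.2) + (-2.2)·(-2.2) + (3.8)·(3.8) + (0.8)·(0.8) + (-1.2)·(-1.2)) / 4 = 22.8/4 = 5.7
  S = [[4.7, -5.05],
 [-5.05, 5.7]].

Step 3 — invert S. det(S) = 4.7·5.7 - (-5.05)² = 1.2875.
  S^{-1} = (1/det) · [[d, -b], [-b, a]] = [[4.4272, 3.9223],
 [3.9223, 3.6505]].

Step 4 — quadratic form (x̄ - mu_0)^T · S^{-1} · (x̄ - mu_0):
  S^{-1} · (x̄ - mu_0) = (19.3786, 17.2039),
  (x̄ - mu_0)^T · [...] = (4.2)·(19.3786) + (0.2)·(17.2039) = 84.8311.

Step 5 — scale by n: T² = 5 · 84.8311 = 424.1553.

T² ≈ 424.1553


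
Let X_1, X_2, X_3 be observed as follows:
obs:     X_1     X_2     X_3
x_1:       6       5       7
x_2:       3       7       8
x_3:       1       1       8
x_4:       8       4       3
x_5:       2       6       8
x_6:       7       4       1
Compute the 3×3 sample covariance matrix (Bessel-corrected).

Step 1 — column means:
  mean(X_1) = (6 + 3 + 1 + 8 + 2 + 7) / 6 = 27/6 = 4.5
  mean(X_2) = (5 + 7 + 1 + 4 + 6 + 4) / 6 = 27/6 = 4.5
  mean(X_3) = (7 + 8 + 8 + 3 + 8 + 1) / 6 = 35/6 = 5.8333

Step 2 — sample covariance S[i,j] = (1/(n-1)) · Σ_k (x_{k,i} - mean_i) · (x_{k,j} - mean_j), with n-1 = 5.
  S[X_1,X_1] = ((1.5)·(1.5) + (-1.5)·(-1.5) + (-3.5)·(-3.5) + (3.5)·(3.5) + (-2.5)·(-2.5) + (2.5)·(2.5)) / 5 = 41.5/5 = 8.3
  S[X_1,X_2] = ((1.5)·(0.5) + (-1.5)·(2.5) + (-3.5)·(-3.5) + (3.5)·(-0.5) + (-2.5)·(1.5) + (2.5)·(-0.5)) / 5 = 2.5/5 = 0.5
  S[X_1,X_3] = ((1.5)·(1.1667) + (-1.5)·(2.1667) + (-3.5)·(2.1667) + (3.5)·(-2.8333) + (-2.5)·(2.1667) + (2.5)·(-4.8333)) / 5 = -36.5/5 = -7.3
  S[X_2,X_2] = ((0.5)·(0.5) + (2.5)·(2.5) + (-3.5)·(-3.5) + (-0.5)·(-0.5) + (1.5)·(1.5) + (-0.5)·(-0.5)) / 5 = 21.5/5 = 4.3
  S[X_2,X_3] = ((0.5)·(1.1667) + (2.5)·(2.1667) + (-3.5)·(2.1667) + (-0.5)·(-2.8333) + (1.5)·(2.1667) + (-0.5)·(-4.8333)) / 5 = 5.5/5 = 1.1
  S[X_3,X_3] = ((1.1667)·(1.1667) + (2.1667)·(2.1667) + (2.1667)·(2.1667) + (-2.8333)·(-2.8333) + (2.1667)·(2.1667) + (-4.8333)·(-4.8333)) / 5 = 46.8333/5 = 9.3667

S is symmetric (S[j,i] = S[i,j]). Assembling:

S = [[8.3, 0.5, -7.3],
 [0.5, 4.3, 1.1],
 [-7.3, 1.1, 9.3667]]


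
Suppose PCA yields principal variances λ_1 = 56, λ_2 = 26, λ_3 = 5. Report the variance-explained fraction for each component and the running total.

Step 1 — total variance = trace(Sigma) = Σ λ_i = 56 + 26 + 5 = 87.

Step 2 — fraction explained by component i = λ_i / Σ λ:
  PC1: 56/87 = 0.6437
  PC2: 26/87 = 0.2989
  PC3: 5/87 = 0.0575

Step 3 — cumulative fraction after k components = (λ_1 + ... + λ_k) / Σ λ:
  k = 1: 56/87 = 0.6437
  k = 2: (56 + 26)/87 = 82/87 = 0.9425
  k = 3: (56 + 26 + 5)/87 = 87/87 = 1

Summary (fraction, with percent):

explained: PC1 0.6437 (64.37%), PC2 0.2989 (29.89%), PC3 0.0575 (5.75%);  cumulative: 0.6437, 0.9425, 1


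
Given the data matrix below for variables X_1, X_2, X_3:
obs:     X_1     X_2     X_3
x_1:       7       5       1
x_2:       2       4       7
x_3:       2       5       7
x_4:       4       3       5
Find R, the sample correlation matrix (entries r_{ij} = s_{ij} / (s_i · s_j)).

Step 1 — column means:
  mean(X_1) = (7 + 2 + 2 + 4) / 4 = 15/4 = 3.75
  mean(X_2) = (5 + 4 + 5 + 3) / 4 = 17/4 = 4.25
  mean(X_3) = (1 + 7 + 7 + 5) / 4 = 20/4 = 5

Step 2 — sample variances and covariances s[i,j] = (1/(n-1)) · Σ_k (x_{k,i} - mean_i) · (x_{k,j} - mean_j), with n-1 = 3:
  s[X_1,X_1] = ((3.25)·(3.25) + (-1.75)·(-1.75) + (-1.75)·(-1.75) + (0.25)·(0.25)) / 3 = 16.75/3 = 5.5833
  s[X_1,X_2] = ((3.25)·(0.75) + (-1.75)·(-0.25) + (-1.75)·(0.75) + (0.25)·(-1.25)) / 3 = 1.25/3 = 0.4167
  s[X_1,X_3] = ((3.25)·(-4) + (-1.75)·(2) + (-1.75)·(2) + (0.25)·(0)) / 3 = -20/3 = -6.6667
  s[X_2,X_2] = ((0.75)·(0.75) + (-0.25)·(-0.25) + (0.75)·(0.75) + (-1.25)·(-1.25)) / 3 = 2.75/3 = 0.9167
  s[X_2,X_3] = ((0.75)·(-4) + (-0.25)·(2) + (0.75)·(2) + (-1.25)·(0)) / 3 = -2/3 = -0.6667
  s[X_3,X_3] = ((-4)·(-4) + (2)·(2) + (2)·(2) + (0)·(0)) / 3 = 24/3 = 8
  Sample standard deviations s_i = √(s[i,i]):
  s(X_1) = √(5.5833) = 2.3629
  s(X_2) = √(0.9167) = 0.9574
  s(X_3) = √(8) = 2.8284

Step 3 — r_{ij} = s_{ij} / (s_i · s_j):
  r[X_1,X_1] = 1 (diagonal).
  r[X_1,X_2] = 0.4167 / (2.3629 · 0.9574) = 0.4167 / 2.2623 = 0.1842
  r[X_1,X_3] = -6.6667 / (2.3629 · 2.8284) = -6.6667 / 6.6833 = -0.9975
  r[X_2,X_2] = 1 (diagonal).
  r[X_2,X_3] = -0.6667 / (0.9574 · 2.8284) = -0.6667 / 2.708 = -0.2462
  r[X_3,X_3] = 1 (diagonal).

R is symmetric with unit diagonal. Assembling:

R = [[1, 0.1842, -0.9975],
 [0.1842, 1, -0.2462],
 [-0.9975, -0.2462, 1]]


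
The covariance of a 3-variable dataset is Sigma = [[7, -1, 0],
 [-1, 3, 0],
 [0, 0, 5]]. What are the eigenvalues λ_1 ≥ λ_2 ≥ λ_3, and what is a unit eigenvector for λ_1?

Step 1 — characteristic polynomial p(λ) = det(λI - Sigma) = λ³ - tr·λ² + c_1·λ - det, where tr = trace, c_1 = sum of the principal 2×2 minors, det = det(Sigma):
  tr = 7 + 3 + 5 = 15,
  c_1 = (7·3 - (-1)²) + (7·5 - (0)²) + (3·5 - (0)²) = 20 + 35 + 15 = 70,
  det = 7·(3·5 - (0)²) - (-1)·((-1)·5 - (0)·(0)) + (0)·((-1)·(0) - 3·(0)) = 7·(15) - (-1)·(-5) + (0)·(0) = 100.
  So p(λ) = λ³ - 15λ² + 70λ - 100.
Step 2 — look for an integer root (rational root theorem: any rational root is an integer divisor of 100). Testing λ = 5:
  p(5) = 125 - 375 + 350 - 100 = 0  ✓
  Dividing out (λ - 5): p(λ) = (λ - 5)(λ² - 10λ + 20).
Step 3 — remaining eigenvalues from the quadratic λ² - 10λ + 20 = 0:
  Δ = 10² - 4·20 = 100 - 80 = 20,  λ = (10 ± √20)/2 = (10 ± 4.4721)/2 ≈ 7.2361 or 2.7639.
  Sorted: λ_1 = 7.2361,  λ_2 = 5,  λ_3 = 2.7639  (check: sum = 15 = tr ✓).

Step 4 — unit eigenvector for λ_1 ≈ 7.2361: v spans the null space of (Sigma - λ_1 I), whose rows are
  r_1 = (-0.2361, -1, 0),  r_2 = (-1, -4.2361, 0),  r_3 = (0, 0, -2.2361).
  v is orthogonal to every row, so take v ∝ r_1 × r_3 = ((-1)·(-2.2361) - (0)·(0), (0)·(0) - (-0.2361)·(-2.2361), (-0.2361)·(0) - (-1)·(0)) ≈ (2.2361, -0.5279, 0).
  Let u = (2.2361, -0.5279, 0).
  ||u|| = √((2.2361)² + (-0.5279)² + (0)²) = √(5.2786) ≈ 2.2975,  v_1 = u/||u|| ≈ (0.9732, -0.2298, 0) (||v_1|| = 1).

λ_1 = 7.2361,  λ_2 = 5,  λ_3 = 2.7639;  v_1 ≈ (0.9732, -0.2298, 0)


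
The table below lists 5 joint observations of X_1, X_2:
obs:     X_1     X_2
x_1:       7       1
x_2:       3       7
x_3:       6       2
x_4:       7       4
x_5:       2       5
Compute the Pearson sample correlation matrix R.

Step 1 — column means:
  mean(X_1) = (7 + 3 + 6 + 7 + 2) / 5 = 25/5 = 5
  mean(X_2) = (1 + 7 + 2 + 4 + 5) / 5 = 19/5 = 3.8

Step 2 — sample variances and covariances s[i,j] = (1/(n-1)) · Σ_k (x_{k,i} - mean_i) · (x_{k,j} - mean_j), with n-1 = 4:
  s[X_1,X_1] = ((2)·(2) + (-2)·(-2) + (1)·(1) + (2)·(2) + (-3)·(-3)) / 4 = 22/4 = 5.5
  s[X_1,X_2] = ((2)·(-2.8) + (-2)·(3.2) + (1)·(-1.8) + (2)·(0.2) + (-3)·(1.2)) / 4 = -17/4 = -4.25
  s[X_2,X_2] = ((-2.8)·(-2.8) + (3.2)·(3.2) + (-1.8)·(-1.8) + (0.2)·(0.2) + (1.2)·(1.2)) / 4 = 22.8/4 = 5.7
  Sample standard deviations s_i = √(s[i,i]):
  s(X_1) = √(5.5) = 2.3452
  s(X_2) = √(5.7) = 2.3875

Step 3 — r_{ij} = s_{ij} / (s_i · s_j):
  r[X_1,X_1] = 1 (diagonal).
  r[X_1,X_2] = -4.25 / (2.3452 · 2.3875) = -4.25 / 5.5991 = -0.759
  r[X_2,X_2] = 1 (diagonal).

R is symmetric with unit diagonal. Assembling:

R = [[1, -0.759],
 [-0.759, 1]]


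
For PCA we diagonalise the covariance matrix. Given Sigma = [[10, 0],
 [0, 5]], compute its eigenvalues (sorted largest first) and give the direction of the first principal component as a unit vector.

Step 1 — characteristic polynomial of 2×2 Sigma:
  det(Sigma - λI) = λ² - trace · λ + det = 0.
  trace = 10 + 5 = 15, det = 10·5 - (0)² = 50.
Step 2 — discriminant:
  Δ = trace² - 4·det = 225 - 200 = 25.
Step 3 — eigenvalues:
  λ = (trace ± √Δ)/2 = (15 ± 5)/2,
  λ_1 = 10,  λ_2 = 5.

Step 4 — unit eigenvector for λ_1: Sigma is diagonal, so its eigenvectors are the coordinate axes. λ_1 = 10 is the diagonal entry on the first coordinate axis, hence
  v_1 = (1, 0) (||v_1|| = 1).

λ_1 = 10,  λ_2 = 5;  v_1 ≈ (1, 0)


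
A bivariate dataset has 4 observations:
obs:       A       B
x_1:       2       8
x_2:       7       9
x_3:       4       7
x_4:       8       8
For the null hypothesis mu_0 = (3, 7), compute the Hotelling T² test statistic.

Step 1 — sample mean vector:
  mean(A) = (2 + 7 + 4 + 8) / 4 = 21/4 = 5.25
  mean(B) = (8 + 9 + 7 + 8) / 4 = 32/4 = 8
  x̄ = (5.25, 8),  deviation x̄ - mu_0 = (5.25, 8) - (3, 7) = (2.25, 1).

Step 2 — sample covariance matrix, S[i,j] = (1/(n-1)) · Σ_k (x_{k,i} - mean_i) · (x_{k,j} - mean_j), divisor n-1 = 3:
  S[A,A] = ((-3.25)·(-3.25) + (1.75)·(1.75) + (-1.25)·(-1.25) + (2.75)·(2.75)) / 3 = 22.75/3 = 7.5833
  S[A,B] = ((-3.25)·(0) + (1.75)·(1) + (-1.25)·(-1) + (2.75)·(0)) / 3 = 3/3 = 1
  S[B,B] = ((0)·(0) + (1)·(1) + (-1)·(-1) + (0)·(0)) / 3 = 2/3 = 0.6667
  S = [[7.5833, 1],
 [1, 0.6667]].

Step 3 — invert S. det(S) = 7.5833·0.6667 - (1)² = 4.0556.
  S^{-1} = (1/det) · [[d, -b], [-b, a]] = [[0.1644, -0.2466],
 [-0.2466, 1.8699]].

Step 4 — quadratic form (x̄ - mu_0)^T · S^{-1} · (x̄ - mu_0):
  S^{-1} · (x̄ - mu_0) = (0.1233, 1.3151),
  (x̄ - mu_0)^T · [...] = (2.25)·(0.1233) + (1)·(1.3151) = 1.5925.

Step 5 — scale by n: T² = 4 · 1.5925 = 6.3699.

T² ≈ 6.3699


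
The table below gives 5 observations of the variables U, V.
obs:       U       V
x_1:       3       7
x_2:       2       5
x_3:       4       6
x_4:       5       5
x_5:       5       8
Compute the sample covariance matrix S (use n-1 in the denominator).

Step 1 — column means:
  mean(U) = (3 + 2 + 4 + 5 + 5) / 5 = 19/5 = 3.8
  mean(V) = (7 + 5 + 6 + 5 + 8) / 5 = 31/5 = 6.2

Step 2 — sample covariance S[i,j] = (1/(n-1)) · Σ_k (x_{k,i} - mean_i) · (x_{k,j} - mean_j), with n-1 = 4.
  S[U,U] = ((-0.8)·(-0.8) + (-1.8)·(-1.8) + (0.2)·(0.2) + (1.2)·(1.2) + (1.2)·(1.2)) / 4 = 6.8/4 = 1.7
  S[U,V] = ((-0.8)·(0.8) + (-1.8)·(-1.2) + (0.2)·(-0.2) + (1.2)·(-1.2) + (1.2)·(1.8)) / 4 = 2.2/4 = 0.55
  S[V,V] = ((0.8)·(0.8) + (-1.2)·(-1.2) + (-0.2)·(-0.2) + (-1.2)·(-1.2) + (1.8)·(1.8)) / 4 = 6.8/4 = 1.7

S is symmetric (S[j,i] = S[i,j]). Assembling:

S = [[1.7, 0.55],
 [0.55, 1.7]]


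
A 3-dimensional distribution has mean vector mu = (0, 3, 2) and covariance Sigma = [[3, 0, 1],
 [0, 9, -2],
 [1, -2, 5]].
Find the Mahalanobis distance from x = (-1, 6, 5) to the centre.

Step 1 — centre the observation: (x - mu) = (-1, 3, 3).

Step 2 — invert Sigma (cofactor / det for 3×3, or solve directly):
  Sigma^{-1} = [[0.3596, -0.0175, -0.0789],
 [-0.0175, 0.1228, 0.0526],
 [-0.0789, 0.0526, 0.2368]].

Step 3 — form the quadratic (x - mu)^T · Sigma^{-1} · (x - mu):
  Sigma^{-1} · (x - mu) = (-0.6491, 0.5439, 0.9474).
  (x - mu)^T · [Sigma^{-1} · (x - mu)] = (-1)·(-0.6491) + (3)·(0.5439) + (3)·(0.9474) = 5.1228.

Step 4 — take square root: d = √(5.1228) ≈ 2.2634.

d(x, mu) = √(5.1228) ≈ 2.2634


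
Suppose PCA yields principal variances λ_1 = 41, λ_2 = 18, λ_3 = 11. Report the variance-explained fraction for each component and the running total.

Step 1 — total variance = trace(Sigma) = Σ λ_i = 41 + 18 + 11 = 70.

Step 2 — fraction explained by component i = λ_i / Σ λ:
  PC1: 41/70 = 0.5857
  PC2: 18/70 = 0.2571
  PC3: 11/70 = 0.1571

Step 3 — cumulative fraction after k components = (λ_1 + ... + λ_k) / Σ λ:
  k = 1: 41/70 = 0.5857
  k = 2: (41 + 18)/70 = 59/70 = 0.8429
  k = 3: (41 + 18 + 11)/70 = 70/70 = 1

Summary (fraction, with percent):

explained: PC1 0.5857 (58.57%), PC2 0.2571 (25.71%), PC3 0.1571 (15.71%);  cumulative: 0.5857, 0.8429, 1


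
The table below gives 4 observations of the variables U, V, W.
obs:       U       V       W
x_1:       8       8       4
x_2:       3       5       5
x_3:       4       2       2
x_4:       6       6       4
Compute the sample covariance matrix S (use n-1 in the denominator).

Step 1 — column means:
  mean(U) = (8 + 3 + 4 + 6) / 4 = 21/4 = 5.25
  mean(V) = (8 + 5 + 2 + 6) / 4 = 21/4 = 5.25
  mean(W) = (4 + 5 + 2 + 4) / 4 = 15/4 = 3.75

Step 2 — sample covariance S[i,j] = (1/(n-1)) · Σ_k (x_{k,i} - mean_i) · (x_{k,j} - mean_j), with n-1 = 3.
  S[U,U] = ((2.75)·(2.75) + (-2.25)·(-2.25) + (-1.25)·(-1.25) + (0.75)·(0.75)) / 3 = 14.75/3 = 4.9167
  S[U,V] = ((2.75)·(2.75) + (-2.25)·(-0.25) + (-1.25)·(-3.25) + (0.75)·(0.75)) / 3 = 12.75/3 = 4.25
  S[U,W] = ((2.75)·(0.25) + (-2.25)·(1.25) + (-1.25)·(-1.75) + (0.75)·(0.25)) / 3 = 0.25/3 = 0.0833
  S[V,V] = ((2.75)·(2.75) + (-0.25)·(-0.25) + (-3.25)·(-3.25) + (0.75)·(0.75)) / 3 = 18.75/3 = 6.25
  S[V,W] = ((2.75)·(0.25) + (-0.25)·(1.25) + (-3.25)·(-1.75) + (0.75)·(0.25)) / 3 = 6.25/3 = 2.0833
  S[W,W] = ((0.25)·(0.25) + (1.25)·(1.25) + (-1.75)·(-1.75) + (0.25)·(0.25)) / 3 = 4.75/3 = 1.5833

S is symmetric (S[j,i] = S[i,j]). Assembling:

S = [[4.9167, 4.25, 0.0833],
 [4.25, 6.25, 2.0833],
 [0.0833, 2.0833, 1.5833]]


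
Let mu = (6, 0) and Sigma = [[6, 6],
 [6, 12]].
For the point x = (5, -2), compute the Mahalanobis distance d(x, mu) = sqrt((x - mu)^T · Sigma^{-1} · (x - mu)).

Step 1 — centre the observation: (x - mu) = (-1, -2).

Step 2 — invert Sigma. det(Sigma) = 6·12 - (6)² = 36.
  Sigma^{-1} = (1/det) · [[d, -b], [-b, a]] = [[0.3333, -0.1667],
 [-0.1667, 0.1667]].

Step 3 — form the quadratic (x - mu)^T · Sigma^{-1} · (x - mu):
  Sigma^{-1} · (x - mu) = (0, -0.1667).
  (x - mu)^T · [Sigma^{-1} · (x - mu)] = (-1)·(0) + (-2)·(-0.1667) = 0.3333.

Step 4 — take square root: d = √(0.3333) ≈ 0.5774.

d(x, mu) = √(0.3333) ≈ 0.5774


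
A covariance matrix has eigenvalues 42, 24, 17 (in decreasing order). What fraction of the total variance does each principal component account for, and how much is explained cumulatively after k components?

Step 1 — total variance = trace(Sigma) = Σ λ_i = 42 + 24 + 17 = 83.

Step 2 — fraction explained by component i = λ_i / Σ λ:
  PC1: 42/83 = 0.506
  PC2: 24/83 = 0.2892
  PC3: 17/83 = 0.2048

Step 3 — cumulative fraction after k components = (λ_1 + ... + λ_k) / Σ λ:
  k = 1: 42/83 = 0.506
  k = 2: (42 + 24)/83 = 66/83 = 0.7952
  k = 3: (42 + 24 + 17)/83 = 83/83 = 1

Summary (fraction, with percent):

explained: PC1 0.506 (50.6%), PC2 0.2892 (28.92%), PC3 0.2048 (20.48%);  cumulative: 0.506, 0.7952, 1


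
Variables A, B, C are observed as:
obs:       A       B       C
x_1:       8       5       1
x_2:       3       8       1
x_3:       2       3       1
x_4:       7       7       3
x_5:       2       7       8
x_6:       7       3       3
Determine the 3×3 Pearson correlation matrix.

Step 1 — column means:
  mean(A) = (8 + 3 + 2 + 7 + 2 + 7) / 6 = 29/6 = 4.8333
  mean(B) = (5 + 8 + 3 + 7 + 7 + 3) / 6 = 33/6 = 5.5
  mean(C) = (1 + 1 + 1 + 3 + 8 + 3) / 6 = 17/6 = 2.8333

Step 2 — sample variances and covariances s[i,j] = (1/(n-1)) · Σ_k (x_{k,i} - mean_i) · (x_{k,j} - mean_j), with n-1 = 5:
  s[A,A] = ((3.1667)·(3.1667) + (-1.8333)·(-1.8333) + (-2.8333)·(-2.8333) + (2.1667)·(2.1667) + (-2.8333)·(-2.8333) + (2.1667)·(2.1667)) / 5 = 38.8333/5 = 7.7667
  s[A,B] = ((3.1667)·(-0.5) + (-1.8333)·(2.5) + (-2.8333)·(-2.5) + (2.1667)·(1.5) + (-2.8333)·(1.5) + (2.1667)·(-2.5)) / 5 = -5.5/5 = -1.1
  s[A,C] = ((3.1667)·(-1.8333) + (-1.8333)·(-1.8333) + (-2.8333)·(-1.8333) + (2.1667)·(0.1667) + (-2.8333)·(5.1667) + (2.1667)·(0.1667)) / 5 = -11.1667/5 = -2.2333
  s[B,B] = ((-0.5)·(-0.5) + (2.5)·(2.5) + (-2.5)·(-2.5) + (1.5)·(1.5) + (1.5)·(1.5) + (-2.5)·(-2.5)) / 5 = 23.5/5 = 4.7
  s[B,C] = ((-0.5)·(-1.8333) + (2.5)·(-1.8333) + (-2.5)·(-1.8333) + (1.5)·(0.1667) + (1.5)·(5.1667) + (-2.5)·(0.1667)) / 5 = 8.5/5 = 1.7
  s[C,C] = ((-1.8333)·(-1.8333) + (-1.8333)·(-1.8333) + (-1.8333)·(-1.8333) + (0.1667)·(0.1667) + (5.1667)·(5.1667) + (0.1667)·(0.1667)) / 5 = 36.8333/5 = 7.3667
  Sample standard deviations s_i = √(s[i,i]):
  s(A) = √(7.7667) = 2.7869
  s(B) = √(4.7) = 2.1679
  s(C) = √(7.3667) = 2.7142

Step 3 — r_{ij} = s_{ij} / (s_i · s_j):
  r[A,A] = 1 (diagonal).
  r[A,B] = -1.1 / (2.7869 · 2.1679) = -1.1 / 6.0418 = -0.1821
  r[A,C] = -2.2333 / (2.7869 · 2.7142) = -2.2333 / 7.564 = -0.2953
  r[B,B] = 1 (diagonal).
  r[B,C] = 1.7 / (2.1679 · 2.7142) = 1.7 / 5.8842 = 0.2889
  r[C,C] = 1 (diagonal).

R is symmetric with unit diagonal. Assembling:

R = [[1, -0.1821, -0.2953],
 [-0.1821, 1, 0.2889],
 [-0.2953, 0.2889, 1]]


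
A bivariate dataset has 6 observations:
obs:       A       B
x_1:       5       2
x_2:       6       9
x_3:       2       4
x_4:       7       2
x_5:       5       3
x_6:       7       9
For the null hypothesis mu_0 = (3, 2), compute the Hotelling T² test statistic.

Step 1 — sample mean vector:
  mean(A) = (5 + 6 + 2 + 7 + 5 + 7) / 6 = 32/6 = 5.3333
  mean(B) = (2 + 9 + 4 + 2 + 3 + 9) / 6 = 29/6 = 4.8333
  x̄ = (5.3333, 4.8333),  deviation x̄ - mu_0 = (5.3333, 4.8333) - (3, 2) = (2.3333, 2.8333).

Step 2 — sample covariance matrix, S[i,j] = (1/(n-1)) · Σ_k (x_{k,i} - mean_i) · (x_{k,j} - mean_j), divisor n-1 = 5:
  S[A,A] = ((-0.3333)·(-0.3333) + (0.6667)·(0.6667) + (-3.3333)·(-3.3333) + (1.6667)·(1.6667) + (-0.3333)·(-0.3333) + (1.6667)·(1.6667)) / 5 = 17.3333/5 = 3.4667
  S[A,B] = ((-0.3333)·(-2.8333) + (0.6667)·(4.1667) + (-3.3333)·(-0.8333) + (1.6667)·(-2.8333) + (-0.3333)·(-1.8333) + (1.6667)·(4.1667)) / 5 = 9.3333/5 = 1.8667
  S[B,B] = ((-2.8333)·(-2.8333) + (4.1667)·(4.1667) + (-0.8333)·(-0.8333) + (-2.8333)·(-2.8333) + (-1.8333)·(-1.8333) + (4.1667)·(4.1667)) / 5 = 54.8333/5 = 10.9667
  S = [[3.4667, 1.8667],
 [1.8667, 10.9667]].

Step 3 — invert S. det(S) = 3.4667·10.9667 - (1.8667)² = 34.5333.
  S^{-1} = (1/det) · [[d, -b], [-b, a]] = [[0.3176, -0.0541],
 [-0.0541, 0.1004]].

Step 4 — quadratic form (x̄ - mu_0)^T · S^{-1} · (x̄ - mu_0):
  S^{-1} · (x̄ - mu_0) = (0.5878, 0.1583),
  (x̄ - mu_0)^T · [...] = (2.3333)·(0.5878) + (2.8333)·(0.1583) = 1.8201.

Step 5 — scale by n: T² = 6 · 1.8201 = 10.9208.

T² ≈ 10.9208


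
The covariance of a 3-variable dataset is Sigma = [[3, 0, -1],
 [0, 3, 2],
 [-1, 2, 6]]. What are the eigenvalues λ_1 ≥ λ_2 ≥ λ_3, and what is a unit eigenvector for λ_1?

Step 1 — characteristic polynomial p(λ) = det(λI - Sigma) = λ³ - tr·λ² + c_1·λ - det, where tr = trace, c_1 = sum of the principal 2×2 minors, det = det(Sigma):
  tr = 3 + 3 + 6 = 12,
  c_1 = (3·3 - (0)²) + (3·6 - (-1)²) + (3·6 - (2)²) = 9 + 17 + 14 = 40,
  det = 3·(3·6 - (2)²) - (0)·((0)·6 - (2)·(-1)) + (-1)·((0)·(2) - 3·(-1)) = 3·(14) - (0)·(2) + (-1)·(3) = 39.
  So p(λ) = λ³ - 12λ² + 40λ - 39.
Step 2 — look for an integer root (rational root theorem: any rational root is an integer divisor of 39). Testing λ = 3:
  p(3) = 27 - 108 + 120 - 39 = 0  ✓
  Dividing out (λ - 3): p(λ) = (λ - 3)(λ² - 9λ + 13).
Step 3 — remaining eigenvalues from the quadratic λ² - 9λ + 13 = 0:
  Δ = 9² - 4·13 = 81 - 52 = 29,  λ = (9 ± √29)/2 = (9 ± 5.3852)/2 ≈ 7.1926 or 1.8074.
  Sorted: λ_1 = 7.1926,  λ_2 = 3,  λ_3 = 1.8074  (check: sum = 12 = tr ✓).

Step 4 — unit eigenvector for λ_1 ≈ 7.1926: v spans the null space of (Sigma - λ_1 I), whose rows are
  r_1 = (-4.1926, 0, -1),  r_2 = (0, -4.1926, 2),  r_3 = (-1, 2, -1.1926).
  v is orthogonal to every row, so take v ∝ r_1 × r_2 = ((0)·(2) - (-1)·(-4.1926), (-1)·(0) - (-4.1926)·(2), (-4.1926)·(-4.1926) - (0)·(0)) ≈ (-4.1926, 8.3852, 17.5777).
  Rescale (multiply by -1 so the first nonzero entry is positive): u = (4.1926, -8.3852, -17.5777).
  ||u|| = √((4.1926)² + (-8.3852)² + (-17.5777)²) = √(396.8659) ≈ 19.9215,  v_1 = u/||u|| ≈ (0.2105, -0.4209, -0.8824) (||v_1|| = 1).

λ_1 = 7.1926,  λ_2 = 3,  λ_3 = 1.8074;  v_1 ≈ (0.2105, -0.4209, -0.8824)


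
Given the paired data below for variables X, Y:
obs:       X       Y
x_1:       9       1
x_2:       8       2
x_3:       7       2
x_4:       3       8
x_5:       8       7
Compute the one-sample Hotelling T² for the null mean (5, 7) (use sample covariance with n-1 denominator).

Step 1 — sample mean vector:
  mean(X) = (9 + 8 + 7 + 3 + 8) / 5 = 35/5 = 7
  mean(Y) = (1 + 2 + 2 + 8 + 7) / 5 = 20/5 = 4
  x̄ = (7, 4),  deviation x̄ - mu_0 = (7, 4) - (5, 7) = (2, -3).

Step 2 — sample covariance matrix, S[i,j] = (1/(n-1)) · Σ_k (x_{k,i} - mean_i) · (x_{k,j} - mean_j), divisor n-1 = 4:
  S[X,X] = ((2)·(2) + (1)·(1) + (0)·(0) + (-4)·(-4) + (1)·(1)) / 4 = 22/4 = 5.5
  S[X,Y] = ((2)·(-3) + (1)·(-2) + (0)·(-2) + (-4)·(4) + (1)·(3)) / 4 = -21/4 = -5.25
  S[Y,Y] = ((-3)·(-3) + (-2)·(-2) + (-2)·(-2) + (4)·(4) + (3)·(3)) / 4 = 42/4 = 10.5
  S = [[5.5, -5.25],
 [-5.25, 10.5]].

Step 3 — invert S. det(S) = 5.5·10.5 - (-5.25)² = 30.1875.
  S^{-1} = (1/det) · [[d, -b], [-b, a]] = [[0.3478, 0.1739],
 [0.1739, 0.1822]].

Step 4 — quadratic form (x̄ - mu_0)^T · S^{-1} · (x̄ - mu_0):
  S^{-1} · (x̄ - mu_0) = (0.1739, -0.1988),
  (x̄ - mu_0)^T · [...] = (2)·(0.1739) + (-3)·(-0.1988) = 0.9441.

Step 5 — scale by n: T² = 5 · 0.9441 = 4.7205.

T² ≈ 4.7205


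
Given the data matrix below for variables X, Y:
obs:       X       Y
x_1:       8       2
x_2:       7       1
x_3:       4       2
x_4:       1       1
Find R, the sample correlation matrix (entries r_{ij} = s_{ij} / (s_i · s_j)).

Step 1 — column means:
  mean(X) = (8 + 7 + 4 + 1) / 4 = 20/4 = 5
  mean(Y) = (2 + 1 + 2 + 1) / 4 = 6/4 = 1.5

Step 2 — sample variances and covariances s[i,j] = (1/(n-1)) · Σ_k (x_{k,i} - mean_i) · (x_{k,j} - mean_j), with n-1 = 3:
  s[X,X] = ((3)·(3) + (2)·(2) + (-1)·(-1) + (-4)·(-4)) / 3 = 30/3 = 10
  s[X,Y] = ((3)·(0.5) + (2)·(-0.5) + (-1)·(0.5) + (-4)·(-0.5)) / 3 = 2/3 = 0.6667
  s[Y,Y] = ((0.5)·(0.5) + (-0.5)·(-0.5) + (0.5)·(0.5) + (-0.5)·(-0.5)) / 3 = 1/3 = 0.3333
  Sample standard deviations s_i = √(s[i,i]):
  s(X) = √(10) = 3.1623
  s(Y) = √(0.3333) = 0.5774

Step 3 — r_{ij} = s_{ij} / (s_i · s_j):
  r[X,X] = 1 (diagonal).
  r[X,Y] = 0.6667 / (3.1623 · 0.5774) = 0.6667 / 1.8257 = 0.3651
  r[Y,Y] = 1 (diagonal).

R is symmetric with unit diagonal. Assembling:

R = [[1, 0.3651],
 [0.3651, 1]]


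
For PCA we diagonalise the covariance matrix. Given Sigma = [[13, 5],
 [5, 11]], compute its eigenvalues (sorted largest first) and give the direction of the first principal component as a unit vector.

Step 1 — characteristic polynomial of 2×2 Sigma:
  det(Sigma - λI) = λ² - trace · λ + det = 0.
  trace = 13 + 11 = 24, det = 13·11 - (5)² = 118.
Step 2 — discriminant:
  Δ = trace² - 4·det = 576 - 472 = 104.
Step 3 — eigenvalues:
  λ = (trace ± √Δ)/2 = (24 ± 10.198)/2,
  λ_1 = 17.099,  λ_2 = 6.901.

Step 4 — unit eigenvector for λ_1: solve (Sigma - λ_1 I)v = 0. First row:
  (13 - 17.099)·v_x + (5)·v_y = 0, i.e. (-4.099)·v_x + (5)·v_y = 0,
  so v ∝ (b, λ_1 - a) = (5, 4.099) = u.
  ||u|| = √((5)² + (4.099)²) = √(41.802) ≈ 6.4654,
  v_1 = u/||u|| ≈ (0.7733, 0.634) (||v_1|| = 1).

λ_1 = 17.099,  λ_2 = 6.901;  v_1 ≈ (0.7733, 0.634)


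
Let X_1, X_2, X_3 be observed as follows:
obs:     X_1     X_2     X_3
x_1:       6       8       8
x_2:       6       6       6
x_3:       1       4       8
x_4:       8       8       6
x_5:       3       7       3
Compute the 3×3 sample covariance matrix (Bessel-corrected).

Step 1 — column means:
  mean(X_1) = (6 + 6 + 1 + 8 + 3) / 5 = 24/5 = 4.8
  mean(X_2) = (8 + 6 + 4 + 8 + 7) / 5 = 33/5 = 6.6
  mean(X_3) = (8 + 6 + 8 + 6 + 3) / 5 = 31/5 = 6.2

Step 2 — sample covariance S[i,j] = (1/(n-1)) · Σ_k (x_{k,i} - mean_i) · (x_{k,j} - mean_j), with n-1 = 4.
  S[X_1,X_1] = ((1.2)·(1.2) + (1.2)·(1.2) + (-3.8)·(-3.8) + (3.2)·(3.2) + (-1.8)·(-1.8)) / 4 = 30.8/4 = 7.7
  S[X_1,X_2] = ((1.2)·(1.4) + (1.2)·(-0.6) + (-3.8)·(-2.6) + (3.2)·(1.4) + (-1.8)·(0.4)) / 4 = 14.6/4 = 3.65
  S[X_1,X_3] = ((1.2)·(1.8) + (1.2)·(-0.2) + (-3.8)·(1.8) + (3.2)·(-0.2) + (-1.8)·(-3.2)) / 4 = 0.2/4 = 0.05
  S[X_2,X_2] = ((1.4)·(1.4) + (-0.6)·(-0.6) + (-2.6)·(-2.6) + (1.4)·(1.4) + (0.4)·(0.4)) / 4 = 11.2/4 = 2.8
  S[X_2,X_3] = ((1.4)·(1.8) + (-0.6)·(-0.2) + (-2.6)·(1.8) + (1.4)·(-0.2) + (0.4)·(-3.2)) / 4 = -3.6/4 = -0.9
  S[X_3,X_3] = ((1.8)·(1.8) + (-0.2)·(-0.2) + (1.8)·(1.8) + (-0.2)·(-0.2) + (-3.2)·(-3.2)) / 4 = 16.8/4 = 4.2

S is symmetric (S[j,i] = S[i,j]). Assembling:

S = [[7.7, 3.65, 0.05],
 [3.65, 2.8, -0.9],
 [0.05, -0.9, 4.2]]


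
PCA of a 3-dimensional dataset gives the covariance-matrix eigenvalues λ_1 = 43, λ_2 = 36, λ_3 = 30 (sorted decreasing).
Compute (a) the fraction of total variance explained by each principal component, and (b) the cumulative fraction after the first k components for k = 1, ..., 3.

Step 1 — total variance = trace(Sigma) = Σ λ_i = 43 + 36 + 30 = 109.

Step 2 — fraction explained by component i = λ_i / Σ λ:
  PC1: 43/109 = 0.3945
  PC2: 36/109 = 0.3303
  PC3: 30/109 = 0.2752

Step 3 — cumulative fraction after k components = (λ_1 + ... + λ_k) / Σ λ:
  k = 1: 43/109 = 0.3945
  k = 2: (43 + 36)/109 = 79/109 = 0.7248
  k = 3: (43 + 36 + 30)/109 = 109/109 = 1

Summary (fraction, with percent):

explained: PC1 0.3945 (39.45%), PC2 0.3303 (33.03%), PC3 0.2752 (27.52%);  cumulative: 0.3945, 0.7248, 1


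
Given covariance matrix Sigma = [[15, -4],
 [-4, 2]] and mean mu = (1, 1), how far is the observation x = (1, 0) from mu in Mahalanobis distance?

Step 1 — centre the observation: (x - mu) = (0, -1).

Step 2 — invert Sigma. det(Sigma) = 15·2 - (-4)² = 14.
  Sigma^{-1} = (1/det) · [[d, -b], [-b, a]] = [[0.1429, 0.2857],
 [0.2857, 1.0714]].

Step 3 — form the quadratic (x - mu)^T · Sigma^{-1} · (x - mu):
  Sigma^{-1} · (x - mu) = (-0.2857, -1.0714).
  (x - mu)^T · [Sigma^{-1} · (x - mu)] = (0)·(-0.2857) + (-1)·(-1.0714) = 1.0714.

Step 4 — take square root: d = √(1.0714) ≈ 1.0351.

d(x, mu) = √(1.0714) ≈ 1.0351


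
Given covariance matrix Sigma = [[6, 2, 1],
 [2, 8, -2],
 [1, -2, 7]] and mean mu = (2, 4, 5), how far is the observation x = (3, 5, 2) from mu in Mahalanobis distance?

Step 1 — centre the observation: (x - mu) = (1, 1, -3).

Step 2 — invert Sigma (cofactor / det for 3×3, or solve directly):
  Sigma^{-1} = [[0.194, -0.0597, -0.0448],
 [-0.0597, 0.153, 0.0522],
 [-0.0448, 0.0522, 0.1642]].

Step 3 — form the quadratic (x - mu)^T · Sigma^{-1} · (x - mu):
  Sigma^{-1} · (x - mu) = (0.2687, -0.0634, -0.4851).
  (x - mu)^T · [Sigma^{-1} · (x - mu)] = (1)·(0.2687) + (1)·(-0.0634) + (-3)·(-0.4851) = 1.6604.

Step 4 — take square root: d = √(1.6604) ≈ 1.2886.

d(x, mu) = √(1.6604) ≈ 1.2886


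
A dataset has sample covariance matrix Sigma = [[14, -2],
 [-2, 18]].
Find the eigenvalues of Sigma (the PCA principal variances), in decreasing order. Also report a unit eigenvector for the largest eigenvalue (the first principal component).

Step 1 — characteristic polynomial of 2×2 Sigma:
  det(Sigma - λI) = λ² - trace · λ + det = 0.
  trace = 14 + 18 = 32, det = 14·18 - (-2)² = 248.
Step 2 — discriminant:
  Δ = trace² - 4·det = 1024 - 992 = 32.
Step 3 — eigenvalues:
  λ = (trace ± √Δ)/2 = (32 ± 5.6569)/2,
  λ_1 = 18.8284,  λ_2 = 13.1716.

Step 4 — unit eigenvector for λ_1: solve (Sigma - λ_1 I)v = 0. First row:
  (14 - 18.8284)·v_x + (-2)·v_y = 0, i.e. (-4.8284)·v_x + (-2)·v_y = 0,
  so v ∝ (b, λ_1 - a) = (-2, 4.8284); multiply by -1 so the first entry is positive: u = (2, -4.8284).
  ||u|| = √((2)² + (-4.8284)²) = √(27.3137) ≈ 5.2263,
  v_1 = u/||u|| ≈ (0.3827, -0.9239) (||v_1|| = 1).

λ_1 = 18.8284,  λ_2 = 13.1716;  v_1 ≈ (0.3827, -0.9239)


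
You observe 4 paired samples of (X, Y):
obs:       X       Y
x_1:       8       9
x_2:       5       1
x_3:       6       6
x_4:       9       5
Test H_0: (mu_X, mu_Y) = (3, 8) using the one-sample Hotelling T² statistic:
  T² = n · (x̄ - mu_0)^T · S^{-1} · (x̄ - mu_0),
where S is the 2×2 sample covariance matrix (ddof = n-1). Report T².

Step 1 — sample mean vector:
  mean(X) = (8 + 5 + 6 + 9) / 4 = 28/4 = 7
  mean(Y) = (9 + 1 + 6 + 5) / 4 = 21/4 = 5.25
  x̄ = (7, 5.25),  deviation x̄ - mu_0 = (7, 5.25) - (3, 8) = (4, -2.75).

Step 2 — sample covariance matrix, S[i,j] = (1/(n-1)) · Σ_k (x_{k,i} - mean_i) · (x_{k,j} - mean_j), divisor n-1 = 3:
  S[X,X] = ((1)·(1) + (-2)·(-2) + (-1)·(-1) + (2)·(2)) / 3 = 10/3 = 3.3333
  S[X,Y] = ((1)·(3.75) + (-2)·(-4.25) + (-1)·(0.75) + (2)·(-0.25)) / 3 = 11/3 = 3.6667
  S[Y,Y] = ((3.75)·(3.75) + (-4.25)·(-4.25) + (0.75)·(0.75) + (-0.25)·(-0.25)) / 3 = 32.75/3 = 10.9167
  S = [[3.3333, 3.6667],
 [3.6667, 10.9167]].

Step 3 — invert S. det(S) = 3.3333·10.9167 - (3.6667)² = 22.9444.
  S^{-1} = (1/det) · [[d, -b], [-b, a]] = [[0.4758, -0.1598],
 [-0.1598, 0.1453]].

Step 4 — quadratic form (x̄ - mu_0)^T · S^{-1} · (x̄ - mu_0):
  S^{-1} · (x̄ - mu_0) = (2.3426, -1.0387),
  (x̄ - mu_0)^T · [...] = (4)·(2.3426) + (-2.75)·(-1.0387) = 12.227.

Step 5 — scale by n: T² = 4 · 12.227 = 48.908.

T² ≈ 48.908


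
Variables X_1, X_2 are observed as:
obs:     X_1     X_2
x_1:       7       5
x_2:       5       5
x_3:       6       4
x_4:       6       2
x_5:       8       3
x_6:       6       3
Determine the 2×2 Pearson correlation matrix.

Step 1 — column means:
  mean(X_1) = (7 + 5 + 6 + 6 + 8 + 6) / 6 = 38/6 = 6.3333
  mean(X_2) = (5 + 5 + 4 + 2 + 3 + 3) / 6 = 22/6 = 3.6667

Step 2 — sample variances and covariances s[i,j] = (1/(n-1)) · Σ_k (x_{k,i} - mean_i) · (x_{k,j} - mean_j), with n-1 = 5:
  s[X_1,X_1] = ((0.6667)·(0.6667) + (-1.3333)·(-1.3333) + (-0.3333)·(-0.3333) + (-0.3333)·(-0.3333) + (1.6667)·(1.6667) + (-0.3333)·(-0.3333)) / 5 = 5.3333/5 = 1.0667
  s[X_1,X_2] = ((0.6667)·(1.3333) + (-1.3333)·(1.3333) + (-0.3333)·(0.3333) + (-0.3333)·(-1.6667) + (1.6667)·(-0.6667) + (-0.3333)·(-0.6667)) / 5 = -1.3333/5 = -0.2667
  s[X_2,X_2] = ((1.3333)·(1.3333) + (1.3333)·(1.3333) + (0.3333)·(0.3333) + (-1.6667)·(-1.6667) + (-0.6667)·(-0.6667) + (-0.6667)·(-0.6667)) / 5 = 7.3333/5 = 1.4667
  Sample standard deviations s_i = √(s[i,i]):
  s(X_1) = √(1.0667) = 1.0328
  s(X_2) = √(1.4667) = 1.2111

Step 3 — r_{ij} = s_{ij} / (s_i · s_j):
  r[X_1,X_1] = 1 (diagonal).
  r[X_1,X_2] = -0.2667 / (1.0328 · 1.2111) = -0.2667 / 1.2508 = -0.2132
  r[X_2,X_2] = 1 (diagonal).

R is symmetric with unit diagonal. Assembling:

R = [[1, -0.2132],
 [-0.2132, 1]]
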